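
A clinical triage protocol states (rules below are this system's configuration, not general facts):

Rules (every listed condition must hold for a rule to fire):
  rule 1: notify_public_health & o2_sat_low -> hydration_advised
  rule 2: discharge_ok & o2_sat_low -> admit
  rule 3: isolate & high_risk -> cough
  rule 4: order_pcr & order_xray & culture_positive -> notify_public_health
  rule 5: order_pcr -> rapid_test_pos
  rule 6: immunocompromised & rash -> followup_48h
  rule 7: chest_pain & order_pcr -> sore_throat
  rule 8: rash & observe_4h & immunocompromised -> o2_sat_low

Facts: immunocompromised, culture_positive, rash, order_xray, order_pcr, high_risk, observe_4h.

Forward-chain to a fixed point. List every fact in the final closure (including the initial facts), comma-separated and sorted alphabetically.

culture_positive, followup_48h, high_risk, hydration_advised, immunocompromised, notify_public_health, o2_sat_low, observe_4h, order_pcr, order_xray, rapid_test_pos, rash

[1] rule 4 [order_pcr & order_xray & culture_positive -> notify_public_health]; rule 5 [order_pcr -> rapid_test_pos]; rule 6 [immunocompromised & rash -> followup_48h]; rule 8 [rash & observe_4h & immunocompromised -> o2_sat_low]. ⇒ new: notify_public_health, rapid_test_pos, followup_48h, o2_sat_low.
[2] rule 1 [notify_public_health & o2_sat_low -> hydration_advised]. ⇒ new: hydration_advised.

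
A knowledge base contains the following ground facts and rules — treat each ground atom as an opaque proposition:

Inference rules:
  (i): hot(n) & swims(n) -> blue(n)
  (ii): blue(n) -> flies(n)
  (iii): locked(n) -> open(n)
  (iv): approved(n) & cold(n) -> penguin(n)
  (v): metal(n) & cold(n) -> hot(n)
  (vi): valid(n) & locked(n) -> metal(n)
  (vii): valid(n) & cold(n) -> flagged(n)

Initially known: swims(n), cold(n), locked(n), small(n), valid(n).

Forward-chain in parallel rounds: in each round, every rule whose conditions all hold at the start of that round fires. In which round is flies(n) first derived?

4

Round 1 fires (iii), (vi), (vii), giving open(n), metal(n), flagged(n).
Round 2 fires (v), giving hot(n).
Round 3 fires (i), giving blue(n).
Round 4 fires (ii), giving flies(n).
flies(n) first appears in round 4.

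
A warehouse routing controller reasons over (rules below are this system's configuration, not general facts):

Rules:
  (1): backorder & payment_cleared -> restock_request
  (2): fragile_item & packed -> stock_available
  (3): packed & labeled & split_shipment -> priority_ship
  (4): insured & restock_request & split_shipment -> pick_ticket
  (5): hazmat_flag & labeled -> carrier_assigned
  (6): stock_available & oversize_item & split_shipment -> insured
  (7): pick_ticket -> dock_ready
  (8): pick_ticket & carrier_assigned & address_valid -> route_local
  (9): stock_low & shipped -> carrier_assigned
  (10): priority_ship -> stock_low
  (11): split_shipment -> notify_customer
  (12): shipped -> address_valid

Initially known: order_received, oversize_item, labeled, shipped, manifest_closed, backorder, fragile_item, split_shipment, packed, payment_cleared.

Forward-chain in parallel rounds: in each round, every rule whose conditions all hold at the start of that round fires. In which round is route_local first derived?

4

Round 1: (1) [backorder & payment_cleared -> restock_request]; (2) [fragile_item & packed -> stock_available]; (3) [packed & labeled & split_shipment -> priority_ship]; (11) [split_shipment -> notify_customer]; (12) [shipped -> address_valid]. New: restock_request, stock_available, priority_ship, notify_customer, address_valid.
Round 2: (6) [stock_available & oversize_item & split_shipment -> insured]; (10) [priority_ship -> stock_low]. New: insured, stock_low.
Round 3: (4) [insured & restock_request & split_shipment -> pick_ticket]; (9) [stock_low & shipped -> carrier_assigned]. New: pick_ticket, carrier_assigned.
Round 4: (7) [pick_ticket -> dock_ready]; (8) [pick_ticket & carrier_assigned & address_valid -> route_local]. New: dock_ready, route_local.
route_local first appears in round 4.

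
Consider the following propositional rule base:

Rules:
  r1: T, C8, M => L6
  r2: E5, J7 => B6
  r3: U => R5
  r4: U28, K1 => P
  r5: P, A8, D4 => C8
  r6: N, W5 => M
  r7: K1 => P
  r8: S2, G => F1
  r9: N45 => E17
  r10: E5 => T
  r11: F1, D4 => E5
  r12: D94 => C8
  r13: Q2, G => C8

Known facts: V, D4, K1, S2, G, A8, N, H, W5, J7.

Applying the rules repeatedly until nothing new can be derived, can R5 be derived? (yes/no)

Round 1: r6 [N, W5 => M]; r7 [K1 => P]; r8 [S2, G => F1]. Adds M, P, F1.
Round 2: r5 [P, A8, D4 => C8]; r11 [F1, D4 => E5]. Adds C8, E5.
Round 3: r2 [E5, J7 => B6]; r10 [E5 => T]. Adds B6, T.
Round 4: r1 [T, C8, M => L6]. Adds L6.
Fixed point reached. R5 is concluded only by r3; r3 needs U (never derived).

no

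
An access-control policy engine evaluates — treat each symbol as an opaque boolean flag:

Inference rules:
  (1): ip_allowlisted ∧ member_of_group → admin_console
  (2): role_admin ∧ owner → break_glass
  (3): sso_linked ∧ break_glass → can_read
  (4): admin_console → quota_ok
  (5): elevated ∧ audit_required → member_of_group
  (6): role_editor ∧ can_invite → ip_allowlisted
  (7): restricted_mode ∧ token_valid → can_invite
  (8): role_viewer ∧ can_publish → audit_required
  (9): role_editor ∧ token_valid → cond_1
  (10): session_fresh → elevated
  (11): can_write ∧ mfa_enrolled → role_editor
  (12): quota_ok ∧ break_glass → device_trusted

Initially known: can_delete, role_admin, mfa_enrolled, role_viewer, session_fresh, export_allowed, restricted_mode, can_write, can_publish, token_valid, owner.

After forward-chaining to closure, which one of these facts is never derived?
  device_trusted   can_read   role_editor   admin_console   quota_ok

Round 1: (2) [role_admin ∧ owner → break_glass]; (7) [restricted_mode ∧ token_valid → can_invite]; (8) [role_viewer ∧ can_publish → audit_required]; (10) [session_fresh → elevated]; (11) [can_write ∧ mfa_enrolled → role_editor]. Adds break_glass, can_invite, audit_required, elevated, role_editor.
Round 2: (5) [elevated ∧ audit_required → member_of_group]; (6) [role_editor ∧ can_invite → ip_allowlisted]; (9) [role_editor ∧ token_valid → cond_1]. Adds member_of_group, ip_allowlisted, cond_1.
Round 3: (1) [ip_allowlisted ∧ member_of_group → admin_console]. Adds admin_console.
Round 4: (4) [admin_console → quota_ok]. Adds quota_ok.
Round 5: (12) [quota_ok ∧ break_glass → device_trusted]. Adds device_trusted.
Derived: admin_console (round 3), quota_ok (round 4), device_trusted (round 5), role_editor (round 1). can_read never appears in any round.

can_read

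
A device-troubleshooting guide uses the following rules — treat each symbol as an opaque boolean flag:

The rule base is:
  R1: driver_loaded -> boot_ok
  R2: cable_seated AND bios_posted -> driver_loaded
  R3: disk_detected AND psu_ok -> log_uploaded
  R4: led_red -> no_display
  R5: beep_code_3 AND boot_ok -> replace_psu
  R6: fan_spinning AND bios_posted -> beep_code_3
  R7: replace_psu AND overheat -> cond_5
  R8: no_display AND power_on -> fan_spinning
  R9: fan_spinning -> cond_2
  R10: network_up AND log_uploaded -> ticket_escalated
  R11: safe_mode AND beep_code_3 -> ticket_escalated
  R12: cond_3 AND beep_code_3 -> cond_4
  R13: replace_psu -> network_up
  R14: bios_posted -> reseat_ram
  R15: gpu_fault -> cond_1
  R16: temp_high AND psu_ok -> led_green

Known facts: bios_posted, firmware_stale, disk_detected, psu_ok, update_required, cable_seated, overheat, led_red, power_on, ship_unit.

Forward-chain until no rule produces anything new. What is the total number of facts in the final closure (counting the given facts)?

22

[1] R2 [cable_seated AND bios_posted -> driver_loaded]; R3 [disk_detected AND psu_ok -> log_uploaded]; R4 [led_red -> no_display]; R14 [bios_posted -> reseat_ram]. ⇒ new: driver_loaded, log_uploaded, no_display, reseat_ram.
[2] R1 [driver_loaded -> boot_ok]; R8 [no_display AND power_on -> fan_spinning]. ⇒ new: boot_ok, fan_spinning.
[3] R6 [fan_spinning AND bios_posted -> beep_code_3]; R9 [fan_spinning -> cond_2]. ⇒ new: beep_code_3, cond_2.
[4] R5 [beep_code_3 AND boot_ok -> replace_psu]. ⇒ new: replace_psu.
[5] R7 [replace_psu AND overheat -> cond_5]; R13 [replace_psu -> network_up]. ⇒ new: cond_5, network_up.
[6] R10 [network_up AND log_uploaded -> ticket_escalated]. ⇒ new: ticket_escalated.
Closure: {beep_code_3, bios_posted, boot_ok, cable_seated, cond_2, cond_5, disk_detected, driver_loaded, fan_spinning, firmware_stale, led_red, log_uploaded, network_up, no_display, overheat, power_on, psu_ok, replace_psu, reseat_ram, ship_unit, ticket_escalated, update_required} — 22 facts.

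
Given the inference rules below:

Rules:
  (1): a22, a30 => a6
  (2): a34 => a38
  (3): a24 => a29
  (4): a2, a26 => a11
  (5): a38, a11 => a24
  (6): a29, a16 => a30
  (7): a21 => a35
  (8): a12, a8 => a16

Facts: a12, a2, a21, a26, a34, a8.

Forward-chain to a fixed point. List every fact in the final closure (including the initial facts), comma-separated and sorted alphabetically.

a11, a12, a16, a2, a21, a24, a26, a29, a30, a34, a35, a38, a8

Round 1 fires (2), (4), (7), (8), giving a38, a11, a35, a16.
Round 2 fires (5), giving a24.
Round 3 fires (3), giving a29.
Round 4 fires (6), giving a30.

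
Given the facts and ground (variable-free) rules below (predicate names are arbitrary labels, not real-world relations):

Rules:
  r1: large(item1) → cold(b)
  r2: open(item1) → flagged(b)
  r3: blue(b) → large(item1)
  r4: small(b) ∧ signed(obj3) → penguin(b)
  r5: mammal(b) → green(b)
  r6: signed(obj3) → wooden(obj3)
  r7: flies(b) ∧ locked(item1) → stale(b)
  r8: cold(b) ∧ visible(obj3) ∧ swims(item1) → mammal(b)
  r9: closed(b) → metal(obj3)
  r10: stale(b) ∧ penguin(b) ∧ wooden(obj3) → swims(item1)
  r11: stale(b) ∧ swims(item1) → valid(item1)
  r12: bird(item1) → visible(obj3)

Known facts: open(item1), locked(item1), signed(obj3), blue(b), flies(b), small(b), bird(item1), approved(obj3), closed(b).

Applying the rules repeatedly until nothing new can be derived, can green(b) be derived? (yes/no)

yes

Round 1: r2 [open(item1) → flagged(b)]; r3 [blue(b) → large(item1)]; r4 [small(b) ∧ signed(obj3) → penguin(b)]; r6 [signed(obj3) → wooden(obj3)]; r7 [flies(b) ∧ locked(item1) → stale(b)]; r9 [closed(b) → metal(obj3)]; r12 [bird(item1) → visible(obj3)]. Adds flagged(b), large(item1), penguin(b), wooden(obj3), stale(b), metal(obj3), visible(obj3).
Round 2: r1 [large(item1) → cold(b)]; r10 [stale(b) ∧ penguin(b) ∧ wooden(obj3) → swims(item1)]. Adds cold(b), swims(item1).
Round 3: r8 [cold(b) ∧ visible(obj3) ∧ swims(item1) → mammal(b)]; r11 [stale(b) ∧ swims(item1) → valid(item1)]. Adds mammal(b), valid(item1).
Round 4: r5 [mammal(b) → green(b)]. Adds green(b).
green(b) appears in round 4, so it is derivable.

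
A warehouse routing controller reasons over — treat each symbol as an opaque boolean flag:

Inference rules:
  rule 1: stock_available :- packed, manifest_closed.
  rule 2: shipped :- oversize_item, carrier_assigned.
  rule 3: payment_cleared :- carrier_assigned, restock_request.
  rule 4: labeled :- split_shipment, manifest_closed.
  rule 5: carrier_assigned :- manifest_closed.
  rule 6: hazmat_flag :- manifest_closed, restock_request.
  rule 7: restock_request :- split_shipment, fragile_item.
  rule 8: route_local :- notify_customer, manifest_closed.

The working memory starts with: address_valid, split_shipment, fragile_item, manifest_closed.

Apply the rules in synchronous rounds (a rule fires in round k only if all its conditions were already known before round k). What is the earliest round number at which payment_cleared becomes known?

Round 1: rule 4 [labeled :- split_shipment, manifest_closed.]; rule 5 [carrier_assigned :- manifest_closed.]; rule 7 [restock_request :- split_shipment, fragile_item.]. New: labeled, carrier_assigned, restock_request.
Round 2: rule 3 [payment_cleared :- carrier_assigned, restock_request.]; rule 6 [hazmat_flag :- manifest_closed, restock_request.]. New: payment_cleared, hazmat_flag.
payment_cleared first appears in round 2.

2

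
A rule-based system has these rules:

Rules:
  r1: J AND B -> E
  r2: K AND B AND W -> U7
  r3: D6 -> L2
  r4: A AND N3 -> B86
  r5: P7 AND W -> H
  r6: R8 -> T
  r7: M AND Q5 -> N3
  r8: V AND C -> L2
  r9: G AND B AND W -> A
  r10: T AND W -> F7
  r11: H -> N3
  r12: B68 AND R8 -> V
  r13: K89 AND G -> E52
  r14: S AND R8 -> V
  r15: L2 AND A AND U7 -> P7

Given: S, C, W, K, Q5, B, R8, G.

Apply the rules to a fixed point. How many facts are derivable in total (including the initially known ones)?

Round 1 — r2, r6, r9, r14, derive U7, T, A, V.
Round 2 — r8, r10, derive L2, F7.
Round 3 — r15, derive P7.
Round 4 — r5, derive H.
Round 5 — r11, derive N3.
Round 6 — r4, derive B86.
Closure: {A, B, B86, C, F7, G, H, K, L2, N3, P7, Q5, R8, S, T, U7, V, W} — 18 facts.

18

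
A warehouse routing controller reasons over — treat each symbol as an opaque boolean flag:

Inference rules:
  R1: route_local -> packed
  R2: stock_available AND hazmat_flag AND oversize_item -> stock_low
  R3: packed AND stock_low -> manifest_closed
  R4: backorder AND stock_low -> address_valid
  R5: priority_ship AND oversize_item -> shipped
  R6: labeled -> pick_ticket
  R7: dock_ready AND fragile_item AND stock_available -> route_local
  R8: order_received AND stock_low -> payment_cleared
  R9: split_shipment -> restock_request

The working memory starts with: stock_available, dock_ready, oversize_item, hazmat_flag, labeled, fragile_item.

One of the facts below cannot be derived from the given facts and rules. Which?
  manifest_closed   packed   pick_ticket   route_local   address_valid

address_valid

[1] R2 [stock_available AND hazmat_flag AND oversize_item -> stock_low]; R6 [labeled -> pick_ticket]; R7 [dock_ready AND fragile_item AND stock_available -> route_local]. ⇒ new: stock_low, pick_ticket, route_local.
[2] R1 [route_local -> packed]. ⇒ new: packed.
[3] R3 [packed AND stock_low -> manifest_closed]. ⇒ new: manifest_closed.
Derived: packed (round 2), pick_ticket (round 1), manifest_closed (round 3), route_local (round 1). address_valid never appears in any round.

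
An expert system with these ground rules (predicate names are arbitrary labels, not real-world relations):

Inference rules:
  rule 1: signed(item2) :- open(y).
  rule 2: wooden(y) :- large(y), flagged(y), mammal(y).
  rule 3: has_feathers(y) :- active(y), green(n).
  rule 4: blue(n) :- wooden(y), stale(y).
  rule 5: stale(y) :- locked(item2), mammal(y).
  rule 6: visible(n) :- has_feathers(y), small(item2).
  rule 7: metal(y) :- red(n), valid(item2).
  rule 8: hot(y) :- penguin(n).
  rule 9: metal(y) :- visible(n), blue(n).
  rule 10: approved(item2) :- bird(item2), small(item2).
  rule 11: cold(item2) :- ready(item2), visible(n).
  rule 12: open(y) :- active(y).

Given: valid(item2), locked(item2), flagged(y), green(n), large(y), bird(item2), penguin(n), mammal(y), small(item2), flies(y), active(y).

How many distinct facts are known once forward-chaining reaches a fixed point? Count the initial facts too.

21

Round 1: rule 2 [wooden(y) :- large(y), flagged(y), mammal(y).]; rule 3 [has_feathers(y) :- active(y), green(n).]; rule 5 [stale(y) :- locked(item2), mammal(y).]; rule 8 [hot(y) :- penguin(n).]; rule 10 [approved(item2) :- bird(item2), small(item2).]; rule 12 [open(y) :- active(y).]. Adds wooden(y), has_feathers(y), stale(y), hot(y), approved(item2), open(y).
Round 2: rule 1 [signed(item2) :- open(y).]; rule 4 [blue(n) :- wooden(y), stale(y).]; rule 6 [visible(n) :- has_feathers(y), small(item2).]. Adds signed(item2), blue(n), visible(n).
Round 3: rule 9 [metal(y) :- visible(n), blue(n).]. Adds metal(y).
Closure: {active(y), approved(item2), bird(item2), blue(n), flagged(y), flies(y), green(n), has_feathers(y), hot(y), large(y), locked(item2), mammal(y), metal(y), open(y), penguin(n), signed(item2), small(item2), stale(y), valid(item2), visible(n), wooden(y)} — 21 facts.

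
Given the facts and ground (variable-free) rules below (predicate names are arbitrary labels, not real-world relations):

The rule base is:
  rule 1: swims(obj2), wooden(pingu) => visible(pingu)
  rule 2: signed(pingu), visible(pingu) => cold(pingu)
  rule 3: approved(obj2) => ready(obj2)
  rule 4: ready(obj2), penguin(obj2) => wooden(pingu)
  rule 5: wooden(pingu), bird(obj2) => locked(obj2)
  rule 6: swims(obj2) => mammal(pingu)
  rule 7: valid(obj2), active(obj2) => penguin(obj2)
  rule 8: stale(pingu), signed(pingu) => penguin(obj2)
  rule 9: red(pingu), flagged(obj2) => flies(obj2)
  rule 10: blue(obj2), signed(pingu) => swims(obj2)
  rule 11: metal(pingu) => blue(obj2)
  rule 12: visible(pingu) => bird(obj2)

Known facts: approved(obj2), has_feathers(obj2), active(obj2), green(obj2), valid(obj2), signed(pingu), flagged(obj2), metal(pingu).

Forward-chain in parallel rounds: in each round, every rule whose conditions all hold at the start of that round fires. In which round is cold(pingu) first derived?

Round 1: rule 3 [approved(obj2) => ready(obj2)]; rule 7 [valid(obj2), active(obj2) => penguin(obj2)]; rule 11 [metal(pingu) => blue(obj2)]. Adds ready(obj2), penguin(obj2), blue(obj2).
Round 2: rule 4 [ready(obj2), penguin(obj2) => wooden(pingu)]; rule 10 [blue(obj2), signed(pingu) => swims(obj2)]. Adds wooden(pingu), swims(obj2).
Round 3: rule 1 [swims(obj2), wooden(pingu) => visible(pingu)]; rule 6 [swims(obj2) => mammal(pingu)]. Adds visible(pingu), mammal(pingu).
Round 4: rule 2 [signed(pingu), visible(pingu) => cold(pingu)]; rule 12 [visible(pingu) => bird(obj2)]. Adds cold(pingu), bird(obj2).
cold(pingu) first appears in round 4.

4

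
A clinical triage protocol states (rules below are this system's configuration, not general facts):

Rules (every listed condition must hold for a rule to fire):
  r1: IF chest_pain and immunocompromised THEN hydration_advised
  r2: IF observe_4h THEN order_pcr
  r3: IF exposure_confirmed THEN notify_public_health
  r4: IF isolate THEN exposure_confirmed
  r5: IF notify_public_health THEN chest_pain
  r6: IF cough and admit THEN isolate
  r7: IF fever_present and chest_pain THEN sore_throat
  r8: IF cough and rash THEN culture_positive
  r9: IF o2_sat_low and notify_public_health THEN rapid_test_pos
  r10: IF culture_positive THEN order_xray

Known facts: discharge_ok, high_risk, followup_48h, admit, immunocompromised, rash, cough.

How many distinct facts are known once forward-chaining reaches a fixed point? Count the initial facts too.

Round 1 — r6, r8, derive isolate, culture_positive.
Round 2 — r4, r10, derive exposure_confirmed, order_xray.
Round 3 — r3, derive notify_public_health.
Round 4 — r5, derive chest_pain.
Round 5 — r1, derive hydration_advised.
Closure: {admit, chest_pain, cough, culture_positive, discharge_ok, exposure_confirmed, followup_48h, high_risk, hydration_advised, immunocompromised, isolate, notify_public_health, order_xray, rash} — 14 facts.

14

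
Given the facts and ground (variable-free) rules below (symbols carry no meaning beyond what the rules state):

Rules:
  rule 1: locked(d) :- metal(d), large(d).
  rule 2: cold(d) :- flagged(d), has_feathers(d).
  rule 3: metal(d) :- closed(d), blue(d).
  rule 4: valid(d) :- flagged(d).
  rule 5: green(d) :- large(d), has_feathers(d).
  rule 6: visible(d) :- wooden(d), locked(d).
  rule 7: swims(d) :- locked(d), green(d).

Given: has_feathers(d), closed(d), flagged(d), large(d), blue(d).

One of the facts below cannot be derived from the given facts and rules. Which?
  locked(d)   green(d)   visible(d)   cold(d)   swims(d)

visible(d)

Round 1 — rule 2, rule 3, rule 4, rule 5, derive cold(d), metal(d), valid(d), green(d).
Round 2 — rule 1, derive locked(d).
Round 3 — rule 7, derive swims(d).
Derived: cold(d) (round 1), swims(d) (round 3), green(d) (round 1), locked(d) (round 2). visible(d) never appears in any round.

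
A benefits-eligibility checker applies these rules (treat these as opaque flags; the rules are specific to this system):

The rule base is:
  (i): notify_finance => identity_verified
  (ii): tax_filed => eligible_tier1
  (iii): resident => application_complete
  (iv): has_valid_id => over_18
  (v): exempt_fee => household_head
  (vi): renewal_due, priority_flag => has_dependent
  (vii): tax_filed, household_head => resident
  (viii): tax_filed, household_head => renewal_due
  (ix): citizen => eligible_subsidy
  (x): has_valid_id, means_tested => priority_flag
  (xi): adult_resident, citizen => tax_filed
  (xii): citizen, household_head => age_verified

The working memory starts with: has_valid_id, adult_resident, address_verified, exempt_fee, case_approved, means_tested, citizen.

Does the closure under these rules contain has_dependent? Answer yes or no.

Round 1 fires (iv), (v), (ix), (x), (xi), giving over_18, household_head, eligible_subsidy, priority_flag, tax_filed.
Round 2 fires (ii), (vii), (viii), (xii), giving eligible_tier1, resident, renewal_due, age_verified.
Round 3 fires (iii), (vi), giving application_complete, has_dependent.
has_dependent appears in round 3, so it is derivable.

yes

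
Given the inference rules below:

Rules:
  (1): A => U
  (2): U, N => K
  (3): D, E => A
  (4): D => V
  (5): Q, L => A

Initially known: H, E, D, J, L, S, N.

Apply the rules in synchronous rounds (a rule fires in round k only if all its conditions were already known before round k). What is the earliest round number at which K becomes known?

Round 1 — (3), (4), derive A, V.
Round 2 — (1), derive U.
Round 3 — (2), derive K.
K first appears in round 3.

3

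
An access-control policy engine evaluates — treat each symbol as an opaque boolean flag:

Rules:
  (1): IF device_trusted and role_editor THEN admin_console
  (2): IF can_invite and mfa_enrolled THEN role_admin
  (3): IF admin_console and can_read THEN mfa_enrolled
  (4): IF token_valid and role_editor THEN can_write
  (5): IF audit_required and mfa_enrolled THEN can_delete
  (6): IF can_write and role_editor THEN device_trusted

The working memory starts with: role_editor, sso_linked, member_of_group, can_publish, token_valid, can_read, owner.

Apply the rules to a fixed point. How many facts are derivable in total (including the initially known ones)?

11

Round 1: (4) [IF token_valid and role_editor THEN can_write]. New: can_write.
Round 2: (6) [IF can_write and role_editor THEN device_trusted]. New: device_trusted.
Round 3: (1) [IF device_trusted and role_editor THEN admin_console]. New: admin_console.
Round 4: (3) [IF admin_console and can_read THEN mfa_enrolled]. New: mfa_enrolled.
Closure: {admin_console, can_publish, can_read, can_write, device_trusted, member_of_group, mfa_enrolled, owner, role_editor, sso_linked, token_valid} — 11 facts.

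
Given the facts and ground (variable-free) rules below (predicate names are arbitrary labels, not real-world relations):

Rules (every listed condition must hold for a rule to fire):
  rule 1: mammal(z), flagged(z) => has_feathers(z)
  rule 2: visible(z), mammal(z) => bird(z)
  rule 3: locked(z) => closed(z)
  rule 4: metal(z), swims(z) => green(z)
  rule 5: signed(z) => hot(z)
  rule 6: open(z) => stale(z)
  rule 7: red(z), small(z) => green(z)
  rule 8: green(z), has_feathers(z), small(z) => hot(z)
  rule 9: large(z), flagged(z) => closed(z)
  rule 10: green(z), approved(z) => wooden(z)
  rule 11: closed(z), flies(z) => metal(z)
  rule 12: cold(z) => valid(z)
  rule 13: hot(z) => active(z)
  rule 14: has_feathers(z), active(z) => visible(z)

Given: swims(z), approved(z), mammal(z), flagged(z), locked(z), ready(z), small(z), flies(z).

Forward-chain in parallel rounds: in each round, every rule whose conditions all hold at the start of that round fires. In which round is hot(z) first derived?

Round 1: rule 1 [mammal(z), flagged(z) => has_feathers(z)]; rule 3 [locked(z) => closed(z)]. New: has_feathers(z), closed(z).
Round 2: rule 11 [closed(z), flies(z) => metal(z)]. New: metal(z).
Round 3: rule 4 [metal(z), swims(z) => green(z)]. New: green(z).
Round 4: rule 8 [green(z), has_feathers(z), small(z) => hot(z)]; rule 10 [green(z), approved(z) => wooden(z)]. New: hot(z), wooden(z).
hot(z) first appears in round 4.

4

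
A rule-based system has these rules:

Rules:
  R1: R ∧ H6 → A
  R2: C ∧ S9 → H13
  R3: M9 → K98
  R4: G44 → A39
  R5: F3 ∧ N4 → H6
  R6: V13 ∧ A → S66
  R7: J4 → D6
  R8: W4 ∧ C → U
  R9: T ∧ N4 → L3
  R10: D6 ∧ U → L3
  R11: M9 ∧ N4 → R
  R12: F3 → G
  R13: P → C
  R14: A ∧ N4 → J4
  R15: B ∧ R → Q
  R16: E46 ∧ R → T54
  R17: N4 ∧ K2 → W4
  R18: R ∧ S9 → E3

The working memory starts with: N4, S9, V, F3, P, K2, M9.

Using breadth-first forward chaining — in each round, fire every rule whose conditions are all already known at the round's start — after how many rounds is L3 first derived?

5

Round 1: R3 [M9 → K98]; R5 [F3 ∧ N4 → H6]; R11 [M9 ∧ N4 → R]; R12 [F3 → G]; R13 [P → C]; R17 [N4 ∧ K2 → W4]. Adds K98, H6, R, G, C, W4.
Round 2: R1 [R ∧ H6 → A]; R2 [C ∧ S9 → H13]; R8 [W4 ∧ C → U]; R18 [R ∧ S9 → E3]. Adds A, H13, U, E3.
Round 3: R14 [A ∧ N4 → J4]. Adds J4.
Round 4: R7 [J4 → D6]. Adds D6.
Round 5: R10 [D6 ∧ U → L3]. Adds L3.
L3 first appears in round 5.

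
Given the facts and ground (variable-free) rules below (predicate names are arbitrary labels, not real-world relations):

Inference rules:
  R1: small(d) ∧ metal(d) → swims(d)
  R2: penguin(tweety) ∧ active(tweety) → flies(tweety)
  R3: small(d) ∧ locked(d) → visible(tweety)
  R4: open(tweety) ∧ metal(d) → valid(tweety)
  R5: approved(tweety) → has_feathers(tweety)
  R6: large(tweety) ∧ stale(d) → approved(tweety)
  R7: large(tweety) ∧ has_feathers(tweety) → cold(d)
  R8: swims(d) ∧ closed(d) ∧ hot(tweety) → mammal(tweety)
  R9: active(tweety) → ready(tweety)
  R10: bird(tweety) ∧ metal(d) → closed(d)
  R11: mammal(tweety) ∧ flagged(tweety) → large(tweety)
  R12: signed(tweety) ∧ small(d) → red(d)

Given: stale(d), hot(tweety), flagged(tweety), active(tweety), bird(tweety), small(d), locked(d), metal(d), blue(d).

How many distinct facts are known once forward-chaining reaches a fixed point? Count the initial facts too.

18

Round 1 fires R1, R3, R9, R10, giving swims(d), visible(tweety), ready(tweety), closed(d).
Round 2 fires R8, giving mammal(tweety).
Round 3 fires R11, giving large(tweety).
Round 4 fires R6, giving approved(tweety).
Round 5 fires R5, giving has_feathers(tweety).
Round 6 fires R7, giving cold(d).
Closure: {active(tweety), approved(tweety), bird(tweety), blue(d), closed(d), cold(d), flagged(tweety), has_feathers(tweety), hot(tweety), large(tweety), locked(d), mammal(tweety), metal(d), ready(tweety), small(d), stale(d), swims(d), visible(tweety)} — 18 facts.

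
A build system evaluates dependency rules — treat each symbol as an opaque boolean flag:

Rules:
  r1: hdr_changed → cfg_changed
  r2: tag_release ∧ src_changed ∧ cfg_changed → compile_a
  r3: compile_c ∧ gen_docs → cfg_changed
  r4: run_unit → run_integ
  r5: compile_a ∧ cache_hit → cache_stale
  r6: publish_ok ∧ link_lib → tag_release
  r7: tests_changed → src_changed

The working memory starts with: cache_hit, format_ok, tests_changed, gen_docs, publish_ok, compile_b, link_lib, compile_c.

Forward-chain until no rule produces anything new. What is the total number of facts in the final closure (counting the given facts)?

13

[1] r3 [compile_c ∧ gen_docs → cfg_changed]; r6 [publish_ok ∧ link_lib → tag_release]; r7 [tests_changed → src_changed]. ⇒ new: cfg_changed, tag_release, src_changed.
[2] r2 [tag_release ∧ src_changed ∧ cfg_changed → compile_a]. ⇒ new: compile_a.
[3] r5 [compile_a ∧ cache_hit → cache_stale]. ⇒ new: cache_stale.
Closure: {cache_hit, cache_stale, cfg_changed, compile_a, compile_b, compile_c, format_ok, gen_docs, link_lib, publish_ok, src_changed, tag_release, tests_changed} — 13 facts.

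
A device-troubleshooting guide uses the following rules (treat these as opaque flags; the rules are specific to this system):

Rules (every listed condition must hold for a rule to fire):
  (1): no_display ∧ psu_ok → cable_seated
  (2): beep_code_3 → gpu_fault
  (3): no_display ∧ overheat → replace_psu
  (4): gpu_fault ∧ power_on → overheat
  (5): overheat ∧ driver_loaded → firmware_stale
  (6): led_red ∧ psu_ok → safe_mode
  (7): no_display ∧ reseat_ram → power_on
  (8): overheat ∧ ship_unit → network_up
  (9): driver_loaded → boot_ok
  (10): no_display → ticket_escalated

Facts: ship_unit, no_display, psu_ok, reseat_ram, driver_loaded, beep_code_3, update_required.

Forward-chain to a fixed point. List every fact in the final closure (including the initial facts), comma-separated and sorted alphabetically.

Round 1 fires (1), (2), (7), (9), (10), giving cable_seated, gpu_fault, power_on, boot_ok, ticket_escalated.
Round 2 fires (4), giving overheat.
Round 3 fires (3), (5), (8), giving replace_psu, firmware_stale, network_up.

beep_code_3, boot_ok, cable_seated, driver_loaded, firmware_stale, gpu_fault, network_up, no_display, overheat, power_on, psu_ok, replace_psu, reseat_ram, ship_unit, ticket_escalated, update_required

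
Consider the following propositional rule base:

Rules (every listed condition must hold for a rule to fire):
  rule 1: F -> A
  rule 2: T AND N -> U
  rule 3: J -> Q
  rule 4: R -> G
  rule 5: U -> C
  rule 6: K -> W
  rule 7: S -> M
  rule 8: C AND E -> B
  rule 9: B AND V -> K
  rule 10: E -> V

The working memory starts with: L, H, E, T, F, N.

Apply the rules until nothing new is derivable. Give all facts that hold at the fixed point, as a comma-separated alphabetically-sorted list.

A, B, C, E, F, H, K, L, N, T, U, V, W

Round 1 — rule 1, rule 2, rule 10, derive A, U, V.
Round 2 — rule 5, derive C.
Round 3 — rule 8, derive B.
Round 4 — rule 9, derive K.
Round 5 — rule 6, derive W.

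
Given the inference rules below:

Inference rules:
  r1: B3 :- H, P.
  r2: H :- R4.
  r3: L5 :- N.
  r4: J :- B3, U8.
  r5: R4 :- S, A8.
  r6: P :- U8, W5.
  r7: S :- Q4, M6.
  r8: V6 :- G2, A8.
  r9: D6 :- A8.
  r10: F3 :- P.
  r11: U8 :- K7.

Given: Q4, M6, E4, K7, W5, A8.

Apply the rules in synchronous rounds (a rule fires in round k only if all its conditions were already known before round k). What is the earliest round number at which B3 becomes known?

Round 1: r7 [S :- Q4, M6.]; r9 [D6 :- A8.]; r11 [U8 :- K7.]. New: S, D6, U8.
Round 2: r5 [R4 :- S, A8.]; r6 [P :- U8, W5.]. New: R4, P.
Round 3: r2 [H :- R4.]; r10 [F3 :- P.]. New: H, F3.
Round 4: r1 [B3 :- H, P.]. New: B3.
B3 first appears in round 4.

4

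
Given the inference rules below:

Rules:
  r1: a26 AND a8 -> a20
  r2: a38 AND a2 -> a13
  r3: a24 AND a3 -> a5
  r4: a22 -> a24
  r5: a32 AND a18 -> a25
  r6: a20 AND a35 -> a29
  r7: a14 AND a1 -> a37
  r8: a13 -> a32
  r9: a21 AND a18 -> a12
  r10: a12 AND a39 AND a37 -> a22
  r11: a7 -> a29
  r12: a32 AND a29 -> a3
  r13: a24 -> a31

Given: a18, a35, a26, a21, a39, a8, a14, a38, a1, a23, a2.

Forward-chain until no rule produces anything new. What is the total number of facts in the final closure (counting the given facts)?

[1] r1 [a26 AND a8 -> a20]; r2 [a38 AND a2 -> a13]; r7 [a14 AND a1 -> a37]; r9 [a21 AND a18 -> a12]. ⇒ new: a20, a13, a37, a12.
[2] r6 [a20 AND a35 -> a29]; r8 [a13 -> a32]; r10 [a12 AND a39 AND a37 -> a22]. ⇒ new: a29, a32, a22.
[3] r4 [a22 -> a24]; r5 [a32 AND a18 -> a25]; r12 [a32 AND a29 -> a3]. ⇒ new: a24, a25, a3.
[4] r3 [a24 AND a3 -> a5]; r13 [a24 -> a31]. ⇒ new: a5, a31.
Closure: {a1, a12, a13, a14, a18, a2, a20, a21, a22, a23, a24, a25, a26, a29, a3, a31, a32, a35, a37, a38, a39, a5, a8} — 23 facts.

23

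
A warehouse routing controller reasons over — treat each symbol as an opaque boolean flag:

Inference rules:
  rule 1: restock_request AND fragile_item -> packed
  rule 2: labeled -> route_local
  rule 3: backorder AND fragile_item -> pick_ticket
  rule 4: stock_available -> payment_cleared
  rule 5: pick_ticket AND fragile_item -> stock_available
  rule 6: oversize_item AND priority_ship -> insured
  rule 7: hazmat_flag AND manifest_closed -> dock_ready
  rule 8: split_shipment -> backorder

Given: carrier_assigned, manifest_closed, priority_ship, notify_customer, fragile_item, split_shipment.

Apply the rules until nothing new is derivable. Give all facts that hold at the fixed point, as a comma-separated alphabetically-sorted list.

backorder, carrier_assigned, fragile_item, manifest_closed, notify_customer, payment_cleared, pick_ticket, priority_ship, split_shipment, stock_available

Round 1: rule 8 [split_shipment -> backorder]. Adds backorder.
Round 2: rule 3 [backorder AND fragile_item -> pick_ticket]. Adds pick_ticket.
Round 3: rule 5 [pick_ticket AND fragile_item -> stock_available]. Adds stock_available.
Round 4: rule 4 [stock_available -> payment_cleared]. Adds payment_cleared.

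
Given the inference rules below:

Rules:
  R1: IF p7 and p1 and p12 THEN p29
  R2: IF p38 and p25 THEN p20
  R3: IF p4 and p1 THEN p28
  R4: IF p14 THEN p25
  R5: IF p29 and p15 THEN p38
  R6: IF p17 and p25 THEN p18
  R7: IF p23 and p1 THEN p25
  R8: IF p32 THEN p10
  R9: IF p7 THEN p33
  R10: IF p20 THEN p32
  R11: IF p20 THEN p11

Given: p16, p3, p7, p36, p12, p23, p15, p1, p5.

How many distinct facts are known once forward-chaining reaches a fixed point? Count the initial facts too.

17

Round 1 fires R1, R7, R9, giving p29, p25, p33.
Round 2 fires R5, giving p38.
Round 3 fires R2, giving p20.
Round 4 fires R10, R11, giving p32, p11.
Round 5 fires R8, giving p10.
Closure: {p1, p10, p11, p12, p15, p16, p20, p23, p25, p29, p3, p32, p33, p36, p38, p5, p7} — 17 facts.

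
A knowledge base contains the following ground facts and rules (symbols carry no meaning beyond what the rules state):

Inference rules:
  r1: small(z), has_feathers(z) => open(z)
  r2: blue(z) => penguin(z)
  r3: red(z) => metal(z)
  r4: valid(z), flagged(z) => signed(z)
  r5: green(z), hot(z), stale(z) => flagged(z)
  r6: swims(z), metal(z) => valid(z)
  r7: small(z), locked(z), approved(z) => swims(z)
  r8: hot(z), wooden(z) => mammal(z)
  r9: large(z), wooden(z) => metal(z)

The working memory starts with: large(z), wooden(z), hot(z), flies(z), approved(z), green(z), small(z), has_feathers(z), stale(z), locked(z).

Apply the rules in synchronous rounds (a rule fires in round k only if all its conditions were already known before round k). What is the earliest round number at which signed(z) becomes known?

Round 1: r1 [small(z), has_feathers(z) => open(z)]; r5 [green(z), hot(z), stale(z) => flagged(z)]; r7 [small(z), locked(z), approved(z) => swims(z)]; r8 [hot(z), wooden(z) => mammal(z)]; r9 [large(z), wooden(z) => metal(z)]. Adds open(z), flagged(z), swims(z), mammal(z), metal(z).
Round 2: r6 [swims(z), metal(z) => valid(z)]. Adds valid(z).
Round 3: r4 [valid(z), flagged(z) => signed(z)]. Adds signed(z).
signed(z) first appears in round 3.

3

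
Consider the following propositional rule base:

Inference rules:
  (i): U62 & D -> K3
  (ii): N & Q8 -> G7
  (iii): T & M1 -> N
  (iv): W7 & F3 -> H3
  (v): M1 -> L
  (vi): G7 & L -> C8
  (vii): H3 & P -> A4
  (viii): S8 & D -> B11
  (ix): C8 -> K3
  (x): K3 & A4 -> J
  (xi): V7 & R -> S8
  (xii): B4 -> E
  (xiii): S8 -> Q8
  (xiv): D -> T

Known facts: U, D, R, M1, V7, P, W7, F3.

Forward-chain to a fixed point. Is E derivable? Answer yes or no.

no

Round 1: (iv) [W7 & F3 -> H3]; (v) [M1 -> L]; (xi) [V7 & R -> S8]; (xiv) [D -> T]. Adds H3, L, S8, T.
Round 2: (iii) [T & M1 -> N]; (vii) [H3 & P -> A4]; (viii) [S8 & D -> B11]; (xiii) [S8 -> Q8]. Adds N, A4, B11, Q8.
Round 3: (ii) [N & Q8 -> G7]. Adds G7.
Round 4: (vi) [G7 & L -> C8]. Adds C8.
Round 5: (ix) [C8 -> K3]. Adds K3.
Round 6: (x) [K3 & A4 -> J]. Adds J.
Fixed point reached. E is concluded only by (xii); (xii) needs B4 (never derived).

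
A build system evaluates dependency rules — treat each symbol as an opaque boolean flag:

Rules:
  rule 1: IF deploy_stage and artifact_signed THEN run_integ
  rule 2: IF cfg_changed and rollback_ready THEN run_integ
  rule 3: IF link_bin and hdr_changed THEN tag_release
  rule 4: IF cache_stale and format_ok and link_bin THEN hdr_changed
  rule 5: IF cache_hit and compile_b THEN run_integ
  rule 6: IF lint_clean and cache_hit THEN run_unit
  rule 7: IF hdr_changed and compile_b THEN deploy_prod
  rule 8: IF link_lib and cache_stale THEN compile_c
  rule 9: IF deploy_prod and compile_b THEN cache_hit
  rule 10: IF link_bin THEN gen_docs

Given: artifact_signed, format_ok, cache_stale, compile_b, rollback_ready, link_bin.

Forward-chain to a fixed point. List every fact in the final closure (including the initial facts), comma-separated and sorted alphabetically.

Round 1: rule 4 [IF cache_stale and format_ok and link_bin THEN hdr_changed]; rule 10 [IF link_bin THEN gen_docs]. New: hdr_changed, gen_docs.
Round 2: rule 3 [IF link_bin and hdr_changed THEN tag_release]; rule 7 [IF hdr_changed and compile_b THEN deploy_prod]. New: tag_release, deploy_prod.
Round 3: rule 9 [IF deploy_prod and compile_b THEN cache_hit]. New: cache_hit.
Round 4: rule 5 [IF cache_hit and compile_b THEN run_integ]. New: run_integ.

artifact_signed, cache_hit, cache_stale, compile_b, deploy_prod, format_ok, gen_docs, hdr_changed, link_bin, rollback_ready, run_integ, tag_release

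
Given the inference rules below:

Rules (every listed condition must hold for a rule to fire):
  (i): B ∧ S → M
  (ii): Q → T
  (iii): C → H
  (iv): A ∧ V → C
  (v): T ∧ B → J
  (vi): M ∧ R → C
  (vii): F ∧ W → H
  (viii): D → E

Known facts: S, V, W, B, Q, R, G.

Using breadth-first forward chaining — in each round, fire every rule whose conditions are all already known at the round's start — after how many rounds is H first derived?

Round 1: (i) [B ∧ S → M]; (ii) [Q → T]. Adds M, T.
Round 2: (v) [T ∧ B → J]; (vi) [M ∧ R → C]. Adds J, C.
Round 3: (iii) [C → H]. Adds H.
H first appears in round 3.

3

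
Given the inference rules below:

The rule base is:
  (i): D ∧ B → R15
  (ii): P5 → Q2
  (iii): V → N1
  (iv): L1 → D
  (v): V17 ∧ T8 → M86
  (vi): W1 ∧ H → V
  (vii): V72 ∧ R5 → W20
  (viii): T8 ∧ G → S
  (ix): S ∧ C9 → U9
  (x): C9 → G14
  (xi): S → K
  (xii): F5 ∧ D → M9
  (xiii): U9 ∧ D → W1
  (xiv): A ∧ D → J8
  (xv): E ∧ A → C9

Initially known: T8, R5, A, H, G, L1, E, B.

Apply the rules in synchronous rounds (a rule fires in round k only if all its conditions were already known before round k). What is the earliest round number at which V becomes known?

4

Round 1: (iv) [L1 → D]; (viii) [T8 ∧ G → S]; (xv) [E ∧ A → C9]. New: D, S, C9.
Round 2: (i) [D ∧ B → R15]; (ix) [S ∧ C9 → U9]; (x) [C9 → G14]; (xi) [S → K]; (xiv) [A ∧ D → J8]. New: R15, U9, G14, K, J8.
Round 3: (xiii) [U9 ∧ D → W1]. New: W1.
Round 4: (vi) [W1 ∧ H → V]. New: V.
V first appears in round 4.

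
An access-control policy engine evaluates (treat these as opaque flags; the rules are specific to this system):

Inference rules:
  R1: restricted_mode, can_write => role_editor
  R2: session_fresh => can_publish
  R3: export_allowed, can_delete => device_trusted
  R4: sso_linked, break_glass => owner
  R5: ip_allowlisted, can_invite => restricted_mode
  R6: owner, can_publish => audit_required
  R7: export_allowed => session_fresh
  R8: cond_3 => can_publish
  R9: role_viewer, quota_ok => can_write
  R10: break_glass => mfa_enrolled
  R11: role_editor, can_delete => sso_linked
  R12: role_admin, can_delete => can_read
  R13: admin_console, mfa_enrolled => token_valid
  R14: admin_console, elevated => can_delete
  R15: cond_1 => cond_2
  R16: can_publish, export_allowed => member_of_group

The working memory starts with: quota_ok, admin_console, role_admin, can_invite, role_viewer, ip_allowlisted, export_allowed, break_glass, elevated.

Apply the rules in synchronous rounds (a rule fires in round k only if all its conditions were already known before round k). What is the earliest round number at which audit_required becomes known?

[1] R5 [ip_allowlisted, can_invite => restricted_mode]; R7 [export_allowed => session_fresh]; R9 [role_viewer, quota_ok => can_write]; R10 [break_glass => mfa_enrolled]; R14 [admin_console, elevated => can_delete]. ⇒ new: restricted_mode, session_fresh, can_write, mfa_enrolled, can_delete.
[2] R1 [restricted_mode, can_write => role_editor]; R2 [session_fresh => can_publish]; R3 [export_allowed, can_delete => device_trusted]; R12 [role_admin, can_delete => can_read]; R13 [admin_console, mfa_enrolled => token_valid]. ⇒ new: role_editor, can_publish, device_trusted, can_read, token_valid.
[3] R11 [role_editor, can_delete => sso_linked]; R16 [can_publish, export_allowed => member_of_group]. ⇒ new: sso_linked, member_of_group.
[4] R4 [sso_linked, break_glass => owner]. ⇒ new: owner.
[5] R6 [owner, can_publish => audit_required]. ⇒ new: audit_required.
audit_required first appears in round 5.

5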